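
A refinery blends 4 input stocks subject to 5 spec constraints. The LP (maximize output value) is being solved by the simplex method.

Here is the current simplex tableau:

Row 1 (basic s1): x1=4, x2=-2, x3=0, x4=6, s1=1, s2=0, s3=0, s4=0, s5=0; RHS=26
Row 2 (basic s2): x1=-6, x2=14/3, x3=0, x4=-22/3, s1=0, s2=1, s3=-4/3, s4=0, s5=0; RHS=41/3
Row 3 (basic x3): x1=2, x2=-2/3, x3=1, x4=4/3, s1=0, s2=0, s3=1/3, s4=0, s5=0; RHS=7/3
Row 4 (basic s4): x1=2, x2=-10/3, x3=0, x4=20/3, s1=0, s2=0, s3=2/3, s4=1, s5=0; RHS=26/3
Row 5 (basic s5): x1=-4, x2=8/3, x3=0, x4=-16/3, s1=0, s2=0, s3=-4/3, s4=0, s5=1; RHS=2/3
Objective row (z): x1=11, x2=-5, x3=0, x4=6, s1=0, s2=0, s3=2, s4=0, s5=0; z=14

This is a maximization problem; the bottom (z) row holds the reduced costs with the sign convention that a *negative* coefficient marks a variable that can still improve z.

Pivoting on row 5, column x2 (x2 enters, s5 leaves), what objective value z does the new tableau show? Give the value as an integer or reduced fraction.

61/4

Minimum ratio for x2: (2/3)/(8/3) = 1/4.
z changes by −(z-row coeff of x2)·ratio = −(-5)·(1/4) = 5/4.
New z = 14 + (5/4) = 61/4.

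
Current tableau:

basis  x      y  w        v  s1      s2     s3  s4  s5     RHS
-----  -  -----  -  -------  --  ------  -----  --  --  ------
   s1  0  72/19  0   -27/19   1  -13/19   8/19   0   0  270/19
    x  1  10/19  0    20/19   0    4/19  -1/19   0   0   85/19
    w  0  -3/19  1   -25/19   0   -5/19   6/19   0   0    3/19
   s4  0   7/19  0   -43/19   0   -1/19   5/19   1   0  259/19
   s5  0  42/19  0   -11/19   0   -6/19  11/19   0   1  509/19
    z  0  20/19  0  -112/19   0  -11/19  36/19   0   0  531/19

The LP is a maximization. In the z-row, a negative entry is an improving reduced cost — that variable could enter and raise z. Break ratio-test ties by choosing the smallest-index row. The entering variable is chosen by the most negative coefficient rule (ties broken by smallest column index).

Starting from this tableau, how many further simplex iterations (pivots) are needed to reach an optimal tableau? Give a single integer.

pivot: v in, x out → z = 53
No improving column remains; optimal.

1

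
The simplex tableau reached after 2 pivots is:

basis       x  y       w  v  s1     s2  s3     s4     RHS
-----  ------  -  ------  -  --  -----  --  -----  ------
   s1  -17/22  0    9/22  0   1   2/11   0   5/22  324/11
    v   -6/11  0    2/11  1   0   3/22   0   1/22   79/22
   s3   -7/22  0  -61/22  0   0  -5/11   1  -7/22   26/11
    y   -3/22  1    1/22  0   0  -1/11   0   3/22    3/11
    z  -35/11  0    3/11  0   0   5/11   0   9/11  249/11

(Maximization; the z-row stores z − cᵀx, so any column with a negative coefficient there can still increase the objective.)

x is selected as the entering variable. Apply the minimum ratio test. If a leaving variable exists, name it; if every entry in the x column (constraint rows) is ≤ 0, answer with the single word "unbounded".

unbounded

x-column entries: row 1: -17/22, row 2: -6/11, row 3: -7/22, row 4: -3/22. All ≤ 0, so x can increase without bound; the LP is unbounded in this direction.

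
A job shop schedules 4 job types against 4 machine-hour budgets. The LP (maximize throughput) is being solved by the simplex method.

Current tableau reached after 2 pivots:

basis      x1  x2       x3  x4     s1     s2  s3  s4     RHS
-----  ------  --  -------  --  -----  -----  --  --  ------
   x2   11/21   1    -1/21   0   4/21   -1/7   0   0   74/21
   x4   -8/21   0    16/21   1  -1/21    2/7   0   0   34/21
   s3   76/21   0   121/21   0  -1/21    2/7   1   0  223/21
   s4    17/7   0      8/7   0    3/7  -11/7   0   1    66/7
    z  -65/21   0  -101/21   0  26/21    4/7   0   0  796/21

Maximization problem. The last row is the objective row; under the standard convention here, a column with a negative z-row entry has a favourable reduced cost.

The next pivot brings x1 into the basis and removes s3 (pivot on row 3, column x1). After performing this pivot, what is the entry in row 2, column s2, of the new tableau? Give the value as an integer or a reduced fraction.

6/19

Pivot element is row 3, column x1: 76/21.
Normalize row 3: new (row 3, s2) = (2/7)/(76/21) = 3/38.
row 2 ← row 2 − (-8/21)·(new row 3): 2/7 − (-8/21)·(3/38) = 6/19.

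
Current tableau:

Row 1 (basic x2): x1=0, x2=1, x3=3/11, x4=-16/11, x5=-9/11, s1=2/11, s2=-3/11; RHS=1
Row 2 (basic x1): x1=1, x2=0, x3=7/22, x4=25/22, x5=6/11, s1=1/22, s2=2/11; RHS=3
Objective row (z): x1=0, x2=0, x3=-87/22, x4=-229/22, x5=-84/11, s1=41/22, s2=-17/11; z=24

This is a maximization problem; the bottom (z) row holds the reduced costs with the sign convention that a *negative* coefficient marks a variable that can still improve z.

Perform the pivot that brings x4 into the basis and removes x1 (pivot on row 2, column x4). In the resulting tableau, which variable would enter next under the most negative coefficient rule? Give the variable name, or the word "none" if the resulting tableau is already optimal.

x5

Pivot element 25/22. New z-row = old z-row − (-229/22)·(row 2/(25/22)).
Updated z-row coefficients: x1: 229/25, x2: 0, x3: -26/25, x4: 0, x5: -66/25, s1: 57/25, s2: 3/25.
The most negative is -66/25 in column x5, so x5 would enter next.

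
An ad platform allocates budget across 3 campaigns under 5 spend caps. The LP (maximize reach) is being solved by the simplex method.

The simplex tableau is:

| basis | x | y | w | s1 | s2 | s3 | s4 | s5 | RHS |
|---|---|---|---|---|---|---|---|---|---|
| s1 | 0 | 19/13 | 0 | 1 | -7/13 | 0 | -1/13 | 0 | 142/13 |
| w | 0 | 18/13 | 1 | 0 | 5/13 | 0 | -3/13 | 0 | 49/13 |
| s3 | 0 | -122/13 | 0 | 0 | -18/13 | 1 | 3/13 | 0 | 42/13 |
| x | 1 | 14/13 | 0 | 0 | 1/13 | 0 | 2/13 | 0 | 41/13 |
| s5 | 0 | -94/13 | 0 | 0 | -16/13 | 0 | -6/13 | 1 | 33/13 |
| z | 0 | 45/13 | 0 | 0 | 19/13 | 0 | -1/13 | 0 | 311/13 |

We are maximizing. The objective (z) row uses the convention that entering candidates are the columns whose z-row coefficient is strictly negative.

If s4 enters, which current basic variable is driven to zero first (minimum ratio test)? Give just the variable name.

s3

Ratios: row 1 (s1): entry -1/13 ≤ 0, skip; row 2 (w): entry -3/13 ≤ 0, skip; row 3 (s3): (42/13)/(3/13) = 14; row 4 (x): (41/13)/(2/13) = 41/2; row 5 (s5): entry -6/13 ≤ 0, skip.
Minimum ratio 14 is in the s3 row, so s3 leaves.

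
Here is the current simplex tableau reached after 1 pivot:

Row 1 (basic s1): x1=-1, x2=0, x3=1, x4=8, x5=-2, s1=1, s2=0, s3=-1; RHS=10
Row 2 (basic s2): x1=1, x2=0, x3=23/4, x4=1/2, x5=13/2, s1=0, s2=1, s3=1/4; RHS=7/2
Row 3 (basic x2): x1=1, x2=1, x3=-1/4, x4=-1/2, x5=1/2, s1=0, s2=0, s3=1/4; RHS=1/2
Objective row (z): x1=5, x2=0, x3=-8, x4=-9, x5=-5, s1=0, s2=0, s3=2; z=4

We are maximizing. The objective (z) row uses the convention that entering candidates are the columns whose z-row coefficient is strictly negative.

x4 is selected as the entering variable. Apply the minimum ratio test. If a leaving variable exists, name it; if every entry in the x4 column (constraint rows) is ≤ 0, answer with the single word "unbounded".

Ratios: row 1 (s1): 10/8 = 5/4; row 2 (s2): (7/2)/(1/2) = 7; row 3 (x2): entry -1/2 ≤ 0, skip.
Minimum ratio is in the s1 row, so s1 leaves.

s1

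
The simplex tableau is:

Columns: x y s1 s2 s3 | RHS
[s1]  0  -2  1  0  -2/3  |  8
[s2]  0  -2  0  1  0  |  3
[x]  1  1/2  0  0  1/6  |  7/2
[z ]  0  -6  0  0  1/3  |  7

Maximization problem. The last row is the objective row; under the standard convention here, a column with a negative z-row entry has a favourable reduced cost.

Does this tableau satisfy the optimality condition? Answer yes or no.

no

Column y has objective-row coefficient -6, which is negative; an improving pivot exists, so not yet optimal.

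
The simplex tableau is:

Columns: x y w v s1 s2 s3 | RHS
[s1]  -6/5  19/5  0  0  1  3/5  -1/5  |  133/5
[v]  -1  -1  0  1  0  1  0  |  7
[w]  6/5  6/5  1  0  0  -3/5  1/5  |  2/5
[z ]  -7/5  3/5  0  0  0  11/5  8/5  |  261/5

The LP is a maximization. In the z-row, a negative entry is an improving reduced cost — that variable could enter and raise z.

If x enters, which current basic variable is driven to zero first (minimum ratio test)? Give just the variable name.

w

Ratios: row 1 (s1): entry -6/5 ≤ 0, skip; row 2 (v): entry -1 ≤ 0, skip; row 3 (w): (2/5)/(6/5) = 1/3.
Minimum ratio 1/3 is in the w row, so w leaves.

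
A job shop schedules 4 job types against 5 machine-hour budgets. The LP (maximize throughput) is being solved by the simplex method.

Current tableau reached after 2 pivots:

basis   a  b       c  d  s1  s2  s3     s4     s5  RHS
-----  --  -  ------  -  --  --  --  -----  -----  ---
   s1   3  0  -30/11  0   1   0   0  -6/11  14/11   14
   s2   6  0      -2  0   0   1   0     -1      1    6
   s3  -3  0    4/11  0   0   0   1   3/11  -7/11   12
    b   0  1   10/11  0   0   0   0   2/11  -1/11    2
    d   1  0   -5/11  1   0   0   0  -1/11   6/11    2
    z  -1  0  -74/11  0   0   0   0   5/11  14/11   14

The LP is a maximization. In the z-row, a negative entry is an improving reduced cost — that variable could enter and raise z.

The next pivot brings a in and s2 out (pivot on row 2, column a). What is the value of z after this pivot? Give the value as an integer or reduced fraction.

Minimum ratio for a: 6/6 = 1.
z changes by −(z-row coeff of a)·ratio = −(-1)·1 = 1.
New z = 14 + 1 = 15.

15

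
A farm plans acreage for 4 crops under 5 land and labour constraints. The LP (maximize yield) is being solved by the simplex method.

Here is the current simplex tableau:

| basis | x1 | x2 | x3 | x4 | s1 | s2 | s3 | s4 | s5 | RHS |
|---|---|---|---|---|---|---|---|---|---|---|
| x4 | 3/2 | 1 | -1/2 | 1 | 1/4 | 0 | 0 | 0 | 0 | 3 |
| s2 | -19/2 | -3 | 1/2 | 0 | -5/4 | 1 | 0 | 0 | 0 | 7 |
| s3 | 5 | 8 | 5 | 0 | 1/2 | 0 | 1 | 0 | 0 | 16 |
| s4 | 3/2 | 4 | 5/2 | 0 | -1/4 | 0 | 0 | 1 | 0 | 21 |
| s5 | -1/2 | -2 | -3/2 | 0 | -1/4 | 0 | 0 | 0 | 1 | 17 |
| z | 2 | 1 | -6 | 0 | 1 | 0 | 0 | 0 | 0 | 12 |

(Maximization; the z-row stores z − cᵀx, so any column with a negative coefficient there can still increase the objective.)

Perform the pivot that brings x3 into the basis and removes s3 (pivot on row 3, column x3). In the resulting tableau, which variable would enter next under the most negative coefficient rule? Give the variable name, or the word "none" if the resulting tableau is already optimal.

Pivot element 5. New z-row = old z-row − (-6)·(row 3/5).
Updated z-row coefficients: x1: 8, x2: 53/5, x3: 0, x4: 0, s1: 8/5, s2: 0, s3: 6/5, s4: 0, s5: 0.
No coefficient is strictly negative; the tableau after this pivot is optimal.

none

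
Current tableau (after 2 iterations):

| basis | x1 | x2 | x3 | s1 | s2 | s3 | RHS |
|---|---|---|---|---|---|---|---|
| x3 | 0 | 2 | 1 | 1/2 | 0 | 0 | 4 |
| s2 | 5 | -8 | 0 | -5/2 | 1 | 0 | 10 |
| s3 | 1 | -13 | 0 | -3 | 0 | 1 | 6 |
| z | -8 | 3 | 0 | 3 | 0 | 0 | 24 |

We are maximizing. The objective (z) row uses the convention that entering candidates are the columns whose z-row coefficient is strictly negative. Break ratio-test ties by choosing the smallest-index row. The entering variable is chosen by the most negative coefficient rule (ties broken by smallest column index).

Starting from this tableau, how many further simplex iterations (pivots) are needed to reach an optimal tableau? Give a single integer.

pivot: x1 in, s2 out → z = 40
pivot: x2 in, x3 out → z = 298/5
No improving column remains; optimal.

2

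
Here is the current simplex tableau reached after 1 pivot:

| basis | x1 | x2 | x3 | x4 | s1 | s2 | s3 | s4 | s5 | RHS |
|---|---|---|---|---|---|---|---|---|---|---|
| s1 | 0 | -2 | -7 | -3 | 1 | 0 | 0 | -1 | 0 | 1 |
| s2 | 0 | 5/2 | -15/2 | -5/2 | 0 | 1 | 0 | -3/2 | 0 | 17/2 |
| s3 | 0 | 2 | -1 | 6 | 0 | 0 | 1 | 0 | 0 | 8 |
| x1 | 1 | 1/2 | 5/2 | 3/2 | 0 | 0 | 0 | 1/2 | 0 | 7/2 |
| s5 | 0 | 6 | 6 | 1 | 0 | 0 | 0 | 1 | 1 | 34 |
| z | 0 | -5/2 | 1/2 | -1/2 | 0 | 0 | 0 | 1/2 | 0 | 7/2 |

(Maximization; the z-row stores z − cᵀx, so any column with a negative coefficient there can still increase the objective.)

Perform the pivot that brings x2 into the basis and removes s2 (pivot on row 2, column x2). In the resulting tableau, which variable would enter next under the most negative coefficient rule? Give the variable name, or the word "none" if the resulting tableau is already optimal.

Pivot element 5/2. New z-row = old z-row − (-5/2)·(row 2/(5/2)).
Updated z-row coefficients: x1: 0, x2: 0, x3: -7, x4: -3, s1: 0, s2: 1, s3: 0, s4: -1, s5: 0.
The most negative is -7 in column x3, so x3 would enter next.

x3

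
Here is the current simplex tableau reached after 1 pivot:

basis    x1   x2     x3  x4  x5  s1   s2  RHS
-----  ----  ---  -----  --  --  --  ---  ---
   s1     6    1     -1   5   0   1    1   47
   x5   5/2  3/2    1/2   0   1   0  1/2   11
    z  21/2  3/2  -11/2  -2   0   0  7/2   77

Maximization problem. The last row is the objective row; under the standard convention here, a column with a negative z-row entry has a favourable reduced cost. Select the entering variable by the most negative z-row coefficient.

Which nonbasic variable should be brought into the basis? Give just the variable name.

Objective-row coefficients: x1: 21/2, x2: 3/2, x3: -11/2, x4: -2, x5: 0, s1: 0, s2: 7/2.
The most negative is -11/2 in column x3, so x3 enters.

x3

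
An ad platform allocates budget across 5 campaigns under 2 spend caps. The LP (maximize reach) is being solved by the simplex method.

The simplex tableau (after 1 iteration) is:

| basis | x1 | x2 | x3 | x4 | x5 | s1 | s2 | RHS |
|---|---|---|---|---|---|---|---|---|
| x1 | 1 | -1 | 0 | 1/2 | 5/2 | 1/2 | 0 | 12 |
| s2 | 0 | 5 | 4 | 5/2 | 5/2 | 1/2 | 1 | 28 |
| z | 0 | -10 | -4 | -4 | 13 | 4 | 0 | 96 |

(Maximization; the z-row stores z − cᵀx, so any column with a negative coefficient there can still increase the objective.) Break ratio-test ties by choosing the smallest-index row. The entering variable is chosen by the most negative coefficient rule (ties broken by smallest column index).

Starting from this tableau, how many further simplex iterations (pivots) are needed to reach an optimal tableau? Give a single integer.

pivot: x2 in, s2 out → z = 152
No improving column remains; optimal.

1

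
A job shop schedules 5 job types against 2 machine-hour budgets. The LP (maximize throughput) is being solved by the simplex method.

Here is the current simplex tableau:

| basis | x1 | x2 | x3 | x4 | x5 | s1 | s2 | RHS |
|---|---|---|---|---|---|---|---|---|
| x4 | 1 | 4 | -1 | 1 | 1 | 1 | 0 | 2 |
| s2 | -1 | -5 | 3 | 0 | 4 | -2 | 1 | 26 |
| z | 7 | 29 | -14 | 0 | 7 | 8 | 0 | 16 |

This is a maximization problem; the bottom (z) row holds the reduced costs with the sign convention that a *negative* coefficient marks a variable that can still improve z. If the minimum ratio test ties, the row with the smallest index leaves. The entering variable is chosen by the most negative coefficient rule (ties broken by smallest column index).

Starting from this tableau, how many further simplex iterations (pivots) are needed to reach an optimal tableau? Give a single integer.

pivot: x3 in, s2 out → z = 412/3
pivot: s1 in, x4 out → z = 180
No improving column remains; optimal.

2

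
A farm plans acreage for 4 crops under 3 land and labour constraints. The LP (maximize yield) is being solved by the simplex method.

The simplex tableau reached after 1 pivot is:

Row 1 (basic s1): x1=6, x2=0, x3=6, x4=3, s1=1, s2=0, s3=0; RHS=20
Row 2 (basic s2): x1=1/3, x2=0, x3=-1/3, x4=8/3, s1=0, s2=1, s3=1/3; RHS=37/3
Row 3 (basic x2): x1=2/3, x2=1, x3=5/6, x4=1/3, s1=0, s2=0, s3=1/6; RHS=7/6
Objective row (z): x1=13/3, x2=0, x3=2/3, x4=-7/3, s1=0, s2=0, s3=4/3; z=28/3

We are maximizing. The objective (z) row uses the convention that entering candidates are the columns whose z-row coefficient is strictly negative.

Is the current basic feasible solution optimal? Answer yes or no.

no

Column x4 has objective-row coefficient -7/3, which is negative; an improving pivot exists, so not yet optimal.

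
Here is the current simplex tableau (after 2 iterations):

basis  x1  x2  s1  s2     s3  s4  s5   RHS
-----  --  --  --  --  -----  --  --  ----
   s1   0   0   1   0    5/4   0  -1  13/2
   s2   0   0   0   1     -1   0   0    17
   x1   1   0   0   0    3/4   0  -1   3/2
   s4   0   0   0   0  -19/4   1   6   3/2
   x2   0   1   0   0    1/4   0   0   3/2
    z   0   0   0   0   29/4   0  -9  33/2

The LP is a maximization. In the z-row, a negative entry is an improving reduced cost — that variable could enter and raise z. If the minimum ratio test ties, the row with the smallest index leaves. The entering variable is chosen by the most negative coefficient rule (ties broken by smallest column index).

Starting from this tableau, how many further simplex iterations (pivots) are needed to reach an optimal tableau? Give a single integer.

pivot: s5 in, s4 out → z = 75/4
No improving column remains; optimal.

1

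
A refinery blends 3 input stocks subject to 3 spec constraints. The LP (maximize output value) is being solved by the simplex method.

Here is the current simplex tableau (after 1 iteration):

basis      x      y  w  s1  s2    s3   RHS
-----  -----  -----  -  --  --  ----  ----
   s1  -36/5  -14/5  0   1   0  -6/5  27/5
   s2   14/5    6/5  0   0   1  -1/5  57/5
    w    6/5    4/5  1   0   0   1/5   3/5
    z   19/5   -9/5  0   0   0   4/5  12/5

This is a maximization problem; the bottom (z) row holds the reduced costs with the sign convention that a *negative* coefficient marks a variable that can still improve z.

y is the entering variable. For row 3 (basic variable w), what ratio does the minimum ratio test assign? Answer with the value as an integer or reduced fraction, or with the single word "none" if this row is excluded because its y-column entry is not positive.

Ratio = RHS / (y entry) = (3/5) / (4/5) = 3/4.

3/4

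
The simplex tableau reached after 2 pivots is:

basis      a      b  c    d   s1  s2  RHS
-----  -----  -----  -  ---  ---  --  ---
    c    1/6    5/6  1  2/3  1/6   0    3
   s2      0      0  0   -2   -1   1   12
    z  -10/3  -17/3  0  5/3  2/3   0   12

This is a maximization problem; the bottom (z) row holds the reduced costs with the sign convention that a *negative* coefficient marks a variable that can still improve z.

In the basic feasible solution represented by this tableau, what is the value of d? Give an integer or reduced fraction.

0

d is nonbasic (not in the basis column), so its value in the current BFS is 0.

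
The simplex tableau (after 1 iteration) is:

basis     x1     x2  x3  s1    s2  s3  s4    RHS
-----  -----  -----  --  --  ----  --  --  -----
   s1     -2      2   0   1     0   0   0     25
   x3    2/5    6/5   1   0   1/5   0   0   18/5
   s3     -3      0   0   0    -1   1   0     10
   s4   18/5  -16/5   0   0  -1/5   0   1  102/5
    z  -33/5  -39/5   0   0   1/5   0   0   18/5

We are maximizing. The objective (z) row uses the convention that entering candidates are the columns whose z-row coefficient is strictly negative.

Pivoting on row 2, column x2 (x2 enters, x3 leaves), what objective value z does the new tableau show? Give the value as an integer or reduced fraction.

27

Minimum ratio for x2: (18/5)/(6/5) = 3.
z changes by −(z-row coeff of x2)·ratio = −(-39/5)·3 = 117/5.
New z = 18/5 + (117/5) = 27.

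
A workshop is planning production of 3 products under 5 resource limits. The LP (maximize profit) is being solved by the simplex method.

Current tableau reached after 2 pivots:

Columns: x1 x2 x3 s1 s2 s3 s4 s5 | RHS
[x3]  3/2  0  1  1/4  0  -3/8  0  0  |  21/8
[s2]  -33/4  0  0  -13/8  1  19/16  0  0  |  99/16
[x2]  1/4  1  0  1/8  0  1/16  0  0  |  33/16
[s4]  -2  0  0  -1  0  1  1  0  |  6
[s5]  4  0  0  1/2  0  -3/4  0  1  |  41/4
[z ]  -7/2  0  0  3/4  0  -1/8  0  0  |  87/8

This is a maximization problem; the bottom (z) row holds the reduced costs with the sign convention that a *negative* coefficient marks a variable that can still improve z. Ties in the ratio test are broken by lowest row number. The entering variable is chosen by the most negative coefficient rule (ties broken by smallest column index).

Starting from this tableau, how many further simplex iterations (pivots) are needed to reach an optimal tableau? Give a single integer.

2

pivot: x1 in, x3 out → z = 17
pivot: s3 in, x2 out → z = 30
No improving column remains; optimal.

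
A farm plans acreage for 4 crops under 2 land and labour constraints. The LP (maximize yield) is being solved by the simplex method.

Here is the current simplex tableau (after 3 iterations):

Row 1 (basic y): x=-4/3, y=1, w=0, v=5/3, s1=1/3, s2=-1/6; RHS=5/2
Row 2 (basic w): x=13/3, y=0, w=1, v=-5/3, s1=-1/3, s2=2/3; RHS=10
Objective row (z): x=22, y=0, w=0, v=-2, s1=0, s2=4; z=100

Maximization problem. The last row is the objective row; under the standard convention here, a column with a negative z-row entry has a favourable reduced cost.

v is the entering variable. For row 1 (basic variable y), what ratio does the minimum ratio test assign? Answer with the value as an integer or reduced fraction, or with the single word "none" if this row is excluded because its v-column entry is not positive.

Ratio = RHS / (v entry) = (5/2) / (5/3) = 3/2.

3/2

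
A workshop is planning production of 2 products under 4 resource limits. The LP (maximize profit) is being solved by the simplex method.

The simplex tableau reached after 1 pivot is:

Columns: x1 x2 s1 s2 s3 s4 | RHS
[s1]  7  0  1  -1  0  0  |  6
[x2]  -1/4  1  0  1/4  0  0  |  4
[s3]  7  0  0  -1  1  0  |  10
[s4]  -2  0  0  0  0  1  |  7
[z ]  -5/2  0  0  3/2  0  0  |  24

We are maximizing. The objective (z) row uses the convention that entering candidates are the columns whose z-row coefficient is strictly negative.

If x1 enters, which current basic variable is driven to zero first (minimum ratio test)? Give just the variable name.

s1

Ratios: row 1 (s1): 6/7 = 6/7; row 2 (x2): entry -1/4 ≤ 0, skip; row 3 (s3): 10/7 = 10/7; row 4 (s4): entry -2 ≤ 0, skip.
Minimum ratio 6/7 is in the s1 row, so s1 leaves.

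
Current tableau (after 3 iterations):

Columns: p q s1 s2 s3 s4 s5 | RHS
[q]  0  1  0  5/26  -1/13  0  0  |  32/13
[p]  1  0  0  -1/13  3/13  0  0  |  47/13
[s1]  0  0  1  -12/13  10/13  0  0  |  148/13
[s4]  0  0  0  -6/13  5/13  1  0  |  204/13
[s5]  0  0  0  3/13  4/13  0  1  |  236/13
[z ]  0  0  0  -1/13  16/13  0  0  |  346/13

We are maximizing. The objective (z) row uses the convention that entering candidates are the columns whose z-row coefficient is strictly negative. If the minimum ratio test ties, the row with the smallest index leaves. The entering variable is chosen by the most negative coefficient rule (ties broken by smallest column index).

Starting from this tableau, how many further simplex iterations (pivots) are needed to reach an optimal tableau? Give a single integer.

1

pivot: s2 in, q out → z = 138/5
No improving column remains; optimal.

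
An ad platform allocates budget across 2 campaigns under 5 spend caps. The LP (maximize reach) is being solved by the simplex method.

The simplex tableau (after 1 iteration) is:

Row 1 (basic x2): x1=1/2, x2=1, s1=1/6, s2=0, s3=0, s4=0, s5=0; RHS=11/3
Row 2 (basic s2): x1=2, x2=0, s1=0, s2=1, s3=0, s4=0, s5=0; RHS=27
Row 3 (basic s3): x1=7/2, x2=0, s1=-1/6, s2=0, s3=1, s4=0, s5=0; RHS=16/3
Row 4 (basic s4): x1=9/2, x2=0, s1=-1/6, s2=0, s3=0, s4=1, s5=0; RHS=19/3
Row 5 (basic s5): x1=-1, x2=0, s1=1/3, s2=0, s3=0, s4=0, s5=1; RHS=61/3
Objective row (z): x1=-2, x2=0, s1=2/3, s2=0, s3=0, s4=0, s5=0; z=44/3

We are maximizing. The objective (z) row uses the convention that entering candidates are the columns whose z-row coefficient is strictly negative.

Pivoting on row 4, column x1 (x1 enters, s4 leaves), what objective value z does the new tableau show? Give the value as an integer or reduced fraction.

Minimum ratio for x1: (19/3)/(9/2) = 38/27.
z changes by −(z-row coeff of x1)·ratio = −(-2)·(38/27) = 76/27.
New z = 44/3 + (76/27) = 472/27.

472/27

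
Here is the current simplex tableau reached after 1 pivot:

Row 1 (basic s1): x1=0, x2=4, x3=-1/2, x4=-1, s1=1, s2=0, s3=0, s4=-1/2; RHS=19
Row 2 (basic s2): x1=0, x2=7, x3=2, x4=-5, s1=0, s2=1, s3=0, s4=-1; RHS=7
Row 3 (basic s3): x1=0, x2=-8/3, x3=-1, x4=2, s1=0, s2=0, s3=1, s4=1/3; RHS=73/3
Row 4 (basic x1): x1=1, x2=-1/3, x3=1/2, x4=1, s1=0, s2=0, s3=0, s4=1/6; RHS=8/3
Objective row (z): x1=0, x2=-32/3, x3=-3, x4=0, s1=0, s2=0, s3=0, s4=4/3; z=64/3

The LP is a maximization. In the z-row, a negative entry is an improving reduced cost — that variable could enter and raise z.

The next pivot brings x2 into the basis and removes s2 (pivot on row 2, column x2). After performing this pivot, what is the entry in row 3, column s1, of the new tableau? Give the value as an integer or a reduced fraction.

0

Pivot element is row 2, column x2: 7.
Normalize row 2: new (row 2, s1) = 0/7 = 0.
row 3 ← row 3 − (-8/3)·(new row 2): 0 − (-8/3)·0 = 0.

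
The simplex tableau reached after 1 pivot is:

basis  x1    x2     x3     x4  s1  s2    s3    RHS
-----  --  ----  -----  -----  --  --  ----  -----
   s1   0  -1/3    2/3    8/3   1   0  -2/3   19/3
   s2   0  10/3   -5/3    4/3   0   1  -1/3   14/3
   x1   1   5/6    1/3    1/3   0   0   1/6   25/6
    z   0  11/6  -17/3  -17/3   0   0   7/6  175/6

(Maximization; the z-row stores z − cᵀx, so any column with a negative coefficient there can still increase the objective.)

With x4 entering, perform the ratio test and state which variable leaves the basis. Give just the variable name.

s1

Ratios: row 1 (s1): (19/3)/(8/3) = 19/8; row 2 (s2): (14/3)/(4/3) = 7/2; row 3 (x1): (25/6)/(1/3) = 25/2.
Minimum ratio 19/8 is in the s1 row, so s1 leaves.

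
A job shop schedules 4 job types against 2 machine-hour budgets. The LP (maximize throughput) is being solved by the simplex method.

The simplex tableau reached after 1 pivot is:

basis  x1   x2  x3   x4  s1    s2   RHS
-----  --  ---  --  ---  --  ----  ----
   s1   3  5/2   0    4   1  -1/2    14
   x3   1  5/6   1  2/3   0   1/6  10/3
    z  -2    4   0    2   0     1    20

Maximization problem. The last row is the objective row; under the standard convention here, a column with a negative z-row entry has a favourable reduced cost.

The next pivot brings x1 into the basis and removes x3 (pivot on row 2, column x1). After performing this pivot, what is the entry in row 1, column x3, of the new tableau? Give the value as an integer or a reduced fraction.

-3

Pivot element is row 2, column x1: 1.
Normalize row 2: new (row 2, x3) = 1/1 = 1.
row 1 ← row 1 − 3·(new row 2): 0 − 3·1 = -3.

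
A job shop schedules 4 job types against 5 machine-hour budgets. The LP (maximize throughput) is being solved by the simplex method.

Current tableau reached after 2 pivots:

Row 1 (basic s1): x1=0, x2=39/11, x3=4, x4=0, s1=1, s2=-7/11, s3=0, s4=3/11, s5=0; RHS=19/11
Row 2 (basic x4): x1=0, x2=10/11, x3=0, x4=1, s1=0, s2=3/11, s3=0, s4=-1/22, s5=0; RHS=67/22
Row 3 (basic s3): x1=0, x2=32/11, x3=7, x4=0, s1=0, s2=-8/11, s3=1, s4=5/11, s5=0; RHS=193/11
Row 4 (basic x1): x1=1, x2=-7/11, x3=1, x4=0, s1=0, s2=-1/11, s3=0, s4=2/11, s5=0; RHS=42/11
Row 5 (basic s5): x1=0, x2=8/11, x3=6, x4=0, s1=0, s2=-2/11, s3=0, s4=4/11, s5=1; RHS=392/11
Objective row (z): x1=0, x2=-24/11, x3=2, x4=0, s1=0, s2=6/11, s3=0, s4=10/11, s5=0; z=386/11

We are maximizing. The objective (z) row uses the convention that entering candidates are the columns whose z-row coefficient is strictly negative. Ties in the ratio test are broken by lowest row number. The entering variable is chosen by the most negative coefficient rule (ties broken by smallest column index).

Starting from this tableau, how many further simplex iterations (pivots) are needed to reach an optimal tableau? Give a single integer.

pivot: x2 in, s1 out → z = 470/13
No improving column remains; optimal.

1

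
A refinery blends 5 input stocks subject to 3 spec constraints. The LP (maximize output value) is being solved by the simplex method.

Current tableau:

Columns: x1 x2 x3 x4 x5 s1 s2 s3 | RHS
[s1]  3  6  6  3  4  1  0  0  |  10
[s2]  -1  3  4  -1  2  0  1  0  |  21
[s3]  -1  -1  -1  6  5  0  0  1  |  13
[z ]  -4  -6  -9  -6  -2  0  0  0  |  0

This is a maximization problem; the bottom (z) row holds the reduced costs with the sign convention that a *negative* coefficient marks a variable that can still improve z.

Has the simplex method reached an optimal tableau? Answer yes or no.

Column x1 has objective-row coefficient -4, which is negative; an improving pivot exists, so not yet optimal.

no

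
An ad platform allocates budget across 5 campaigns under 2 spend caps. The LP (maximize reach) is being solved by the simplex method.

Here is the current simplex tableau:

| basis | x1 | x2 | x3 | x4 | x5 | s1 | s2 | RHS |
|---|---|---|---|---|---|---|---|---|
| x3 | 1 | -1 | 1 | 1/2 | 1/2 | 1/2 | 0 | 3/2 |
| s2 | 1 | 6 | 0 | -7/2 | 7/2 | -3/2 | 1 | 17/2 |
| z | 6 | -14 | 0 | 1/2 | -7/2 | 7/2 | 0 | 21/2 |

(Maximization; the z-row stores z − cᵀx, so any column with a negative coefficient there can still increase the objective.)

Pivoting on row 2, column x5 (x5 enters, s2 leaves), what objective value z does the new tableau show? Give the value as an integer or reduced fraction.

Minimum ratio for x5: (17/2)/(7/2) = 17/7.
z changes by −(z-row coeff of x5)·ratio = −(-7/2)·(17/7) = 17/2.
New z = 21/2 + (17/2) = 19.

19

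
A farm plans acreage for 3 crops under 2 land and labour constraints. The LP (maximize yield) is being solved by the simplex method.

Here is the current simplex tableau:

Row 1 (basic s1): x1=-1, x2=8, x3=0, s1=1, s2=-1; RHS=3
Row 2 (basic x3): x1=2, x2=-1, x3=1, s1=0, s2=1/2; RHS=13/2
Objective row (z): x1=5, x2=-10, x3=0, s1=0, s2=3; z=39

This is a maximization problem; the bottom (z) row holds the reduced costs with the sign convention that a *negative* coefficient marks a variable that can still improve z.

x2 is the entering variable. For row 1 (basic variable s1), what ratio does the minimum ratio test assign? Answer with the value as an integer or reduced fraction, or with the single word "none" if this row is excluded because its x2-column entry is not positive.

3/8

Ratio = RHS / (x2 entry) = 3 / 8 = 3/8.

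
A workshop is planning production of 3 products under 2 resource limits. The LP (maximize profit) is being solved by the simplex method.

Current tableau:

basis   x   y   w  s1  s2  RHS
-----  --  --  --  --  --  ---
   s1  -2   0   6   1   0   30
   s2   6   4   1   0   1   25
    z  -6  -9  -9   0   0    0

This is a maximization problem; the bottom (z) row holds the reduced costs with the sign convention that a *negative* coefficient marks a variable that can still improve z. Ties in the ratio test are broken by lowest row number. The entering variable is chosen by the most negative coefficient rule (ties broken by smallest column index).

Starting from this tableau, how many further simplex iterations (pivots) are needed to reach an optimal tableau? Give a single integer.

pivot: y in, s2 out → z = 225/4
pivot: w in, s1 out → z = 90
No improving column remains; optimal.

2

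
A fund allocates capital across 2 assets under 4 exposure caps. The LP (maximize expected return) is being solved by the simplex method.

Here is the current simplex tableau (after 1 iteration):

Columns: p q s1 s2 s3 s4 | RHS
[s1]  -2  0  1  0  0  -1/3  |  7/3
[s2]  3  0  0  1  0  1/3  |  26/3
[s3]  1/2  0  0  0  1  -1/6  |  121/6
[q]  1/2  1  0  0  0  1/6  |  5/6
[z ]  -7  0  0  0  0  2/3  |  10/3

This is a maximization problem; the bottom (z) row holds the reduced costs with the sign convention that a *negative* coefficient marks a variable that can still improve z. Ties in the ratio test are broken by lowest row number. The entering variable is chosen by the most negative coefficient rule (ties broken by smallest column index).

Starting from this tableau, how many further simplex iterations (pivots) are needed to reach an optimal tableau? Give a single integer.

pivot: p in, q out → z = 15
No improving column remains; optimal.

1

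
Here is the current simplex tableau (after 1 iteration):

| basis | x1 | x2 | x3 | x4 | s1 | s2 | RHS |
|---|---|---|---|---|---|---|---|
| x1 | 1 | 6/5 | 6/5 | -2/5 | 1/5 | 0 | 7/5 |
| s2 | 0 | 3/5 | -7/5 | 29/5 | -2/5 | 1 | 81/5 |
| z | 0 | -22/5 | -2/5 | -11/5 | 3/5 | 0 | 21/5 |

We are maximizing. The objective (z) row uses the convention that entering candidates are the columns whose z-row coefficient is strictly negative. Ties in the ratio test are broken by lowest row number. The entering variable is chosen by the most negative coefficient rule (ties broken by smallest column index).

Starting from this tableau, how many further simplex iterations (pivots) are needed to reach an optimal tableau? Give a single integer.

pivot: x2 in, x1 out → z = 28/3
pivot: x4 in, s2 out → z = 677/36
No improving column remains; optimal.

2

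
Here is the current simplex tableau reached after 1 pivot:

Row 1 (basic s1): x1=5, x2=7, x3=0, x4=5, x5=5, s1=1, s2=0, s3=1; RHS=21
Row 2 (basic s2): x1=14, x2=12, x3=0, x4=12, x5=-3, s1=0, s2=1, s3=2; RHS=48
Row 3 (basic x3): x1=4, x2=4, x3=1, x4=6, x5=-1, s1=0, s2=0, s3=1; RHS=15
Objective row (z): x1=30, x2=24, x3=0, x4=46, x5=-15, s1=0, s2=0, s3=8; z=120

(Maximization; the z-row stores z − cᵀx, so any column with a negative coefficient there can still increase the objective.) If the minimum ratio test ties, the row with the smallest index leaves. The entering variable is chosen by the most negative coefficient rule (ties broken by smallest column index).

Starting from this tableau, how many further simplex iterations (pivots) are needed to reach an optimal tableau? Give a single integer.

pivot: x5 in, s1 out → z = 183
No improving column remains; optimal.

1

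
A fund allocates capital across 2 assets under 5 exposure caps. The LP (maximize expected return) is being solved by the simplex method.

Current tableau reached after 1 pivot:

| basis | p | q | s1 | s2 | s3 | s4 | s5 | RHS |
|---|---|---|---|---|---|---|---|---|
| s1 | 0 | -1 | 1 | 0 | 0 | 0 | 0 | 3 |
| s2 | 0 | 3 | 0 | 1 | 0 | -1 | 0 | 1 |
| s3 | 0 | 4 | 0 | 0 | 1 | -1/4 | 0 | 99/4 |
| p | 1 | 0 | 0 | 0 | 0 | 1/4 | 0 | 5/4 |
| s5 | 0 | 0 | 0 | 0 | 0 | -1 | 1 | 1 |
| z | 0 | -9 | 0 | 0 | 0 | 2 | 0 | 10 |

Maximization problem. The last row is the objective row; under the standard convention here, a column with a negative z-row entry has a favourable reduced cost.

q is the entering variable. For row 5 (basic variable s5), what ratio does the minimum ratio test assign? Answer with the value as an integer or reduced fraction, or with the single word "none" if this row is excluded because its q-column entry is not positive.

The q entry in row 5 is 0 ≤ 0, so this row gives no ratio.

none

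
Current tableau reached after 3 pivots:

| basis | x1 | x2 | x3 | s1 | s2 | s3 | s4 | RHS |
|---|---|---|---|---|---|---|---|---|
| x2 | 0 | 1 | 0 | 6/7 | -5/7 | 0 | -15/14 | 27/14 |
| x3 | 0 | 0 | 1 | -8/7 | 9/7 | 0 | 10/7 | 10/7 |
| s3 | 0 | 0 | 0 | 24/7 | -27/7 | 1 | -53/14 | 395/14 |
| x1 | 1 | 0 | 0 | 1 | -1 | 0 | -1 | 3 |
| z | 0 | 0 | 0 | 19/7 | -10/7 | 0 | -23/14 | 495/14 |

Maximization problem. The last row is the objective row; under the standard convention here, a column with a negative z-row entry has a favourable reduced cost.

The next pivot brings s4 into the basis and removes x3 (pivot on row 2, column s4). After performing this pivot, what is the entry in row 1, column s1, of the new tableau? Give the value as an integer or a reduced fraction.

0

Pivot element is row 2, column s4: 10/7.
Normalize row 2: new (row 2, s1) = (-8/7)/(10/7) = -4/5.
row 1 ← row 1 − (-15/14)·(new row 2): 6/7 − (-15/14)·(-4/5) = 0.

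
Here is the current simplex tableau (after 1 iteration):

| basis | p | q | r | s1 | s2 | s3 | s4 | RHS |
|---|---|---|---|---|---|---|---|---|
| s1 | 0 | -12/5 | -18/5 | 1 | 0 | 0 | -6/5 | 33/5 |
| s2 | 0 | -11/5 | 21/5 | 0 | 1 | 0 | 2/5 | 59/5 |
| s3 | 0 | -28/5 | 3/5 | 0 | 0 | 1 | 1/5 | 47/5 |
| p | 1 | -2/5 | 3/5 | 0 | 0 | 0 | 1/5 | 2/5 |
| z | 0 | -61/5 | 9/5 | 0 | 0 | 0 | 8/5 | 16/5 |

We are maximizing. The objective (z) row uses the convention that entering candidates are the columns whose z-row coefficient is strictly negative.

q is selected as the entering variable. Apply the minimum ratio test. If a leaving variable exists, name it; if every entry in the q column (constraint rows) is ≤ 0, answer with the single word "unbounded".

unbounded

q-column entries: row 1: -12/5, row 2: -11/5, row 3: -28/5, row 4: -2/5. All ≤ 0, so q can increase without bound; the LP is unbounded in this direction.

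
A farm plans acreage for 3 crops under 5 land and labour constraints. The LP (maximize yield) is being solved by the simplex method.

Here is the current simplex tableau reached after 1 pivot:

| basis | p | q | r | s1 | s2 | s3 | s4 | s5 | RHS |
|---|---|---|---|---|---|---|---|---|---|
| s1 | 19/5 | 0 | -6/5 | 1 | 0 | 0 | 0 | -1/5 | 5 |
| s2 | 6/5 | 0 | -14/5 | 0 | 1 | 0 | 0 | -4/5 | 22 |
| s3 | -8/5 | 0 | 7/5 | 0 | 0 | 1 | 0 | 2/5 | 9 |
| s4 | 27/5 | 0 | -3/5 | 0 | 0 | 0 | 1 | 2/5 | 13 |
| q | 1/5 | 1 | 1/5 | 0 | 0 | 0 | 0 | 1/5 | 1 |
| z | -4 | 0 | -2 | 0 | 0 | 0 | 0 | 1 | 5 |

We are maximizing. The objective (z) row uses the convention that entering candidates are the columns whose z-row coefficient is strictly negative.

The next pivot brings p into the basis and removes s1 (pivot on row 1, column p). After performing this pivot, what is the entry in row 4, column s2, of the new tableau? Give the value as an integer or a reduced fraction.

Pivot element is row 1, column p: 19/5.
Normalize row 1: new (row 1, s2) = 0/(19/5) = 0.
row 4 ← row 4 − (27/5)·(new row 1): 0 − (27/5)·0 = 0.

0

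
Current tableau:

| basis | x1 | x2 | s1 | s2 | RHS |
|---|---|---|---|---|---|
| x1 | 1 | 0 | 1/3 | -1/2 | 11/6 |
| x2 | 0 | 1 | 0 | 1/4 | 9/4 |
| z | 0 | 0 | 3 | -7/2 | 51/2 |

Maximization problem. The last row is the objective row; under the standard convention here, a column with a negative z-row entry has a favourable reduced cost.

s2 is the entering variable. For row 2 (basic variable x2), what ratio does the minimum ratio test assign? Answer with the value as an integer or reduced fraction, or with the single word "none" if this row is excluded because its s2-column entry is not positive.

Ratio = RHS / (s2 entry) = (9/4) / (1/4) = 9.

9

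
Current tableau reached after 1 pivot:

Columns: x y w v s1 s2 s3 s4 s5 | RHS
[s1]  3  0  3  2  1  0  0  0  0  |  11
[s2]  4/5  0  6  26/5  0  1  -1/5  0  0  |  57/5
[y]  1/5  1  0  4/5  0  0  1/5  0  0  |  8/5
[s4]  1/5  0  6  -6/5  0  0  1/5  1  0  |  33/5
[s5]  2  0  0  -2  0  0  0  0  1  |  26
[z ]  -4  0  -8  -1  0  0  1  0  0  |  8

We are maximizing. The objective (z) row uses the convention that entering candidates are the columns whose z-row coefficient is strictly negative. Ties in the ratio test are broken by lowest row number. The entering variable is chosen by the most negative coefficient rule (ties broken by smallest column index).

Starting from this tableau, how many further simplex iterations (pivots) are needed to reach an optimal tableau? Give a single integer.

2

pivot: w in, s4 out → z = 84/5
pivot: x in, s1 out → z = 2324/87
No improving column remains; optimal.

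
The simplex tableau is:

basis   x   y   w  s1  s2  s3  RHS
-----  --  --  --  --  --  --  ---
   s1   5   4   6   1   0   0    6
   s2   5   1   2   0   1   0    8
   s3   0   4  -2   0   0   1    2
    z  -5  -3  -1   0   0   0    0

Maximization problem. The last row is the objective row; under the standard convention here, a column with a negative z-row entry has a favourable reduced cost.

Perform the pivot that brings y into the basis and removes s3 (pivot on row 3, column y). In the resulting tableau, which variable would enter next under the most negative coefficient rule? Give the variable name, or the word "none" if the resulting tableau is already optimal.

Pivot element 4. New z-row = old z-row − (-3)·(row 3/4).
Updated z-row coefficients: x: -5, y: 0, w: -5/2, s1: 0, s2: 0, s3: 3/4.
The most negative is -5 in column x, so x would enter next.

x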